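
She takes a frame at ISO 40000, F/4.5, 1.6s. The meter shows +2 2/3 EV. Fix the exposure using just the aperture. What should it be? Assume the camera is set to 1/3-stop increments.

Overexposed by 2 2/3 stops → need 2 2/3 stops darker.
Aperture: f/4.5 → f/5 → f/5.6 → f/6.3 → f/7.1 → f/8 → f/9 → f/10 → f/11.

f/11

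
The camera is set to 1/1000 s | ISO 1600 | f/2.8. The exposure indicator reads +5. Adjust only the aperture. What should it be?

f/16

Overexposed by 5 stops → need 5 stops darker.
Aperture: f/2.8 → f/4 → f/5.6 → f/8 → f/11 → f/16.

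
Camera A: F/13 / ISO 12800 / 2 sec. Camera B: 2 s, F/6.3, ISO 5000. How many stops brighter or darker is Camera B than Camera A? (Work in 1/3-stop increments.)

Aperture: f/13 → f/11 → f/10 → f/9 → f/8 → f/7.1 → f/6.3 — 2 stops larger aperture (brighter).
Shutter speed: unchanged.
ISO: 12800 → 10000 → 8000 → 6400 → 5000 — 1 1/3 stops dropped (darker).
Net: +2 −1 1/3 = +2/3 stops.

2/3 stop brighter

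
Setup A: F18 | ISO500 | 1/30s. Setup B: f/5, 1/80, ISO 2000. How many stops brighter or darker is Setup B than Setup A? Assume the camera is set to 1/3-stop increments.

4 1/3 stops brighter

Aperture: f/18 → f/16 → f/14 → f/13 → f/11 → f/10 → f/9 → f/8 → f/7.1 → f/6.3 → f/5.6 → f/5 — 3 2/3 stops opened up (brighter).
Shutter speed: 1/30 → 1/40 → 1/50 → 1/60 → 1/80 — 1 1/3 stops shorter (darker).
ISO: 500 → 640 → 800 → 1000 → 1250 → 1600 → 2000 — 2 stops raised (brighter).
Net: +3 2/3 −1 1/3 +2 = +4 1/3 stops.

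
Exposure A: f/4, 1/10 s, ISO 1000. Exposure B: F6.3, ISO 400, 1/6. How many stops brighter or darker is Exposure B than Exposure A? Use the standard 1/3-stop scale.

2 stops darker

Aperture: f/4 → f/4.5 → f/5 → f/5.6 → f/6.3 — 1 1/3 stops smaller aperture (darker).
Shutter speed: 1/10 → 1/8 → 1/6 — 2/3 stop slower (brighter).
ISO: 1000 → 800 → 640 → 500 → 400 — 1 1/3 stops dropped (darker).
Net: −1 1/3 +2/3 −1 1/3 = −2 stops.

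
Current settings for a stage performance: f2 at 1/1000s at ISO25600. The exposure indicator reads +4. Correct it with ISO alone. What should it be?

ISO 1600

Overexposed by 4 stops → need 4 stops darker.
ISO: 25600 → 12800 → 6400 → 3200 → 1600.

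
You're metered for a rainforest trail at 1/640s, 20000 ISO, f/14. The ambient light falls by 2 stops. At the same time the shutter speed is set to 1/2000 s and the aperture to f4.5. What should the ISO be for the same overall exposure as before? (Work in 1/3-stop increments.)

Scene light: 2 stops darker.
Shutter speed: 1/640 → 1/800 → 1/1000 → 1/1250 → 1/1600 → 1/2000 — 1 2/3 stops shorter (darker).
Aperture: f/14 → f/13 → f/11 → f/10 → f/9 → f/8 → f/7.1 → f/6.3 → f/5.6 → f/5 → f/4.5 — 3 1/3 stops wider (brighter).
Net so far: 1/3 stop darker. ISO: 20000 → 25600.

ISO 25600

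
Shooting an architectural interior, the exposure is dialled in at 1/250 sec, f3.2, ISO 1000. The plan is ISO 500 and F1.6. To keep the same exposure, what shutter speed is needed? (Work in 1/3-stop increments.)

ISO: 1000 → 800 → 640 → 500 — 1 stop dropped (darker).
Aperture: f/3.2 → f/2.8 → f/2.5 → f/2.2 → f/2 → f/1.8 → f/1.6 — 2 stops wider (brighter).
Net change so far: 1 stop brighter. Offset with the shutter speed: 1/250 → 1/320 → 1/400 → 1/500.

1/500s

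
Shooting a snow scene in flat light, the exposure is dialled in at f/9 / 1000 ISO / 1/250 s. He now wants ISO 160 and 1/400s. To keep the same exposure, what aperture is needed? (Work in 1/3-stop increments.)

f/2.8

ISO: 1000 → 800 → 640 → 500 → 400 → 320 → 250 → 200 → 160 — 2 2/3 stops dropped (darker).
Shutter speed: 1/250 → 1/320 → 1/400 — 2/3 stop shorter (darker).
Net change so far: 3 1/3 stops darker. Offset with the aperture: f/9 → f/8 → f/7.1 → f/6.3 → f/5.6 → f/5 → f/4.5 → f/4 → f/3.5 → f/3.2 → f/2.8.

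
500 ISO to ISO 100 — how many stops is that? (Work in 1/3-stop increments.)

2 1/3 stops

500 → 400 → 320 → 250 → 200 → 160 → 125 → 100 — count the steps: 7 third-stops = 2 1/3 stops.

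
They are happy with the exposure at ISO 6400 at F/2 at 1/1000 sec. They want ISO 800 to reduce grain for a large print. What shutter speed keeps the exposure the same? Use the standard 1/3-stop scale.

ISO: 6400 → 5000 → 4000 → 3200 → 2500 → 2000 → 1600 → 1250 → 1000 → 800 — 3 stops lower (darker).
Need 3 stops brighter from the shutter speed: 1/1000 → 1/800 → 1/640 → 1/500 → 1/400 → 1/320 → 1/250 → 1/200 → 1/160 → 1/125.

1/125s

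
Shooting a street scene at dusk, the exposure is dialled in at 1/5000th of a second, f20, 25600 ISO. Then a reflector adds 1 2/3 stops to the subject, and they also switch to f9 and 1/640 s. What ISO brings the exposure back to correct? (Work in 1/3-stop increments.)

ISO 200

Scene light: 1 2/3 stops brighter.
Aperture: f/20 → f/18 → f/16 → f/14 → f/13 → f/11 → f/10 → f/9 — 2 1/3 stops opened up (brighter).
Shutter speed: 1/5000 → 1/4000 → 1/3200 → 1/2500 → 1/2000 → 1/1600 → 1/1250 → 1/1000 → 1/800 → 1/640 — 3 stops slower (brighter).
Net so far: 7 stops brighter. ISO: 25600 → 20000 → 16000 → 12800 → 10000 → 8000 → 6400 → 5000 → 4000 → 3200 → 2500 → 2000 → 1600 → 1250 → 1000 → 800 → 640 → 500 → 400 → 320 → 250 → 200.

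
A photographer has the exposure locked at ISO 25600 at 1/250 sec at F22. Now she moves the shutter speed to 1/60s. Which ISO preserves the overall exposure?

ISO 6400

Shutter speed: 1/250 → 1/125 → 1/60 — 2 stops slower (brighter).
Need 2 stops darker from the ISO: 25600 → 12800 → 6400.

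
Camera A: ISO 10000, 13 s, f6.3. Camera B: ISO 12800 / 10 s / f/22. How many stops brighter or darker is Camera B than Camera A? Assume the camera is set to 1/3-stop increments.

3 2/3 stops darker

Aperture: f/6.3 → f/7.1 → f/8 → f/9 → f/10 → f/11 → f/13 → f/14 → f/16 → f/18 → f/20 → f/22 — 3 2/3 stops smaller aperture (darker).
Shutter speed: 13 → 10 — 1/3 stop shorter (darker).
ISO: 10000 → 12800 — 1/3 stop higher (brighter).
Net: −3 2/3 −1/3 +1/3 = −3 2/3 stops.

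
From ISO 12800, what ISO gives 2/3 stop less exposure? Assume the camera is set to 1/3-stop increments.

ISO: 12800 → 10000 → 8000 — 2/3 stop lower (darker).

ISO 8000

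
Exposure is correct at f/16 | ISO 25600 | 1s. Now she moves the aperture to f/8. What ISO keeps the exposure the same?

ISO 6400

Aperture: f/16 → f/11 → f/8 — 2 stops opened up (brighter).
Need 2 stops darker from the ISO: 25600 → 12800 → 6400.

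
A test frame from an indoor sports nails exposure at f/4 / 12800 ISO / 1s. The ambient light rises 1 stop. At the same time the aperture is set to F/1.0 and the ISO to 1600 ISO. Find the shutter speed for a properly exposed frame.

1/4s

Scene light: 1 stop brighter.
Aperture: f/4 → f/2.8 → f/2 → f/1.4 → f/1.0 — 4 stops wider (brighter).
ISO: 12800 → 6400 → 3200 → 1600 — 3 stops dropped (darker).
Net so far: 2 stops brighter. Shutter speed: 1 → 1/2 → 1/4.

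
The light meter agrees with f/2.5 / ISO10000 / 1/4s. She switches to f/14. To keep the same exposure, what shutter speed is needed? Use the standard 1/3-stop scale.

8 s

Aperture: f/2.5 → f/2.8 → f/3.2 → f/3.5 → f/4 → f/4.5 → f/5 → f/5.6 → f/6.3 → f/7.1 → f/8 → f/9 → f/10 → f/11 → f/13 → f/14 — 5 stops narrower (darker).
Need 5 stops brighter from the shutter speed: 1/4 → 0.3 → 0.4 → 0.5 → 0.6 → 0.8 → 1 → 1.3 → 1.6 → 2 → 2.5 → 3.2 → 4 → 5 → 6 → 8.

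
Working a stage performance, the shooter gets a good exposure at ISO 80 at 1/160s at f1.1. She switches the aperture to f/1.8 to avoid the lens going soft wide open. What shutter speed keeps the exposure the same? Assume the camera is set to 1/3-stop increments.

Aperture: f/1.1 → f/1.2 → f/1.4 → f/1.6 → f/1.8 — 1 1/3 stops smaller aperture (darker).
Need 1 1/3 stops brighter from the shutter speed: 1/160 → 1/125 → 1/100 → 1/80 → 1/60.

1/60s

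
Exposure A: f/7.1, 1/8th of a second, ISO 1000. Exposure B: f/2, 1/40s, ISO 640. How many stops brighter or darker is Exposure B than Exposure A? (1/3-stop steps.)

Aperture: f/7.1 → f/6.3 → f/5.6 → f/5 → f/4.5 → f/4 → f/3.5 → f/3.2 → f/2.8 → f/2.5 → f/2.2 → f/2 — 3 2/3 stops wider (brighter).
Shutter speed: 1/8 → 1/10 → 1/13 → 1/15 → 1/20 → 1/25 → 1/30 → 1/40 — 2 1/3 stops shorter (darker).
ISO: 1000 → 800 → 640 — 2/3 stop lower (darker).
Net: +3 2/3 −2 1/3 −2/3 = +2/3 stops.

2/3 stop brighter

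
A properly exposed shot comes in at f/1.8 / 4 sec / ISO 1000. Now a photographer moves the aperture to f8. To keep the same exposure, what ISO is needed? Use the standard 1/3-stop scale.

ISO 20000

Aperture: f/1.8 → f/2 → f/2.2 → f/2.5 → f/2.8 → f/3.2 → f/3.5 → f/4 → f/4.5 → f/5 → f/5.6 → f/6.3 → f/7.1 → f/8 — 4 1/3 stops smaller aperture (darker).
Need 4 1/3 stops brighter from the ISO: 1000 → 1250 → 1600 → 2000 → 2500 → 3200 → 4000 → 5000 → 6400 → 8000 → 10000 → 12800 → 16000 → 20000.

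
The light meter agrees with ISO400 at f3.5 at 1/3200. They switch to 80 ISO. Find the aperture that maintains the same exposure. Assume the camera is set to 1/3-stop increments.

f/1.6

ISO: 400 → 320 → 250 → 200 → 160 → 125 → 100 → 80 — 2 1/3 stops lower (darker).
Need 2 1/3 stops brighter from the aperture: f/3.5 → f/3.2 → f/2.8 → f/2.5 → f/2.2 → f/2 → f/1.8 → f/1.6.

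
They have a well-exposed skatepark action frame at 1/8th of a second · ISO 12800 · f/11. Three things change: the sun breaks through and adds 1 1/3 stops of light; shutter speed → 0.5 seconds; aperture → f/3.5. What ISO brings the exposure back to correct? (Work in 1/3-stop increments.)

ISO 125

Scene light: 1 1/3 stops brighter.
Shutter speed: 1/8 → 1/6 → 1/5 → 1/4 → 0.3 → 0.4 → 0.5 — 2 stops longer (brighter).
Aperture: f/11 → f/10 → f/9 → f/8 → f/7.1 → f/6.3 → f/5.6 → f/5 → f/4.5 → f/4 → f/3.5 — 3 1/3 stops larger aperture (brighter).
Net so far: 6 2/3 stops brighter. ISO: 12800 → 10000 → 8000 → 6400 → 5000 → 4000 → 3200 → 2500 → 2000 → 1600 → 1250 → 1000 → 800 → 640 → 500 → 400 → 320 → 250 → 200 → 160 → 125.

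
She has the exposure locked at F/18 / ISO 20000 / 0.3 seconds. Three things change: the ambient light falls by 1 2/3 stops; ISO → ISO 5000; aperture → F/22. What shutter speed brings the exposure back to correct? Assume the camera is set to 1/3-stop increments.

Scene light: 1 2/3 stops darker.
ISO: 20000 → 16000 → 12800 → 10000 → 8000 → 6400 → 5000 — 2 stops lower (darker).
Aperture: f/18 → f/20 → f/22 — 2/3 stop narrower (darker).
Net so far: 4 1/3 stops darker. Shutter speed: 0.3 → 0.4 → 0.5 → 0.6 → 0.8 → 1 → 1.3 → 1.6 → 2 → 2.5 → 3.2 → 4 → 5 → 6.

6 s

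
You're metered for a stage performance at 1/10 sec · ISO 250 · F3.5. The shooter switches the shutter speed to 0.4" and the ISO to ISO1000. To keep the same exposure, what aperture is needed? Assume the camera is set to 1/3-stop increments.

Shutter speed: 1/10 → 1/8 → 1/6 → 1/5 → 1/4 → 0.3 → 0.4 — 2 stops slower (brighter).
ISO: 250 → 320 → 400 → 500 → 640 → 800 → 1000 — 2 stops raised (brighter).
Net change so far: 4 stops brighter. Offset with the aperture: f/3.5 → f/4 → f/4.5 → f/5 → f/5.6 → f/6.3 → f/7.1 → f/8 → f/9 → f/10 → f/11 → f/13 → f/14.

f/14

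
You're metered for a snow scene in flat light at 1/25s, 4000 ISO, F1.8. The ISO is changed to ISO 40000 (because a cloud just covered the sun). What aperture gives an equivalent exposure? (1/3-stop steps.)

f/5.6

ISO: 4000 → 5000 → 6400 → 8000 → 10000 → 12800 → 16000 → 20000 → 25600 → 32000 → 40000 — 3 1/3 stops higher (brighter).
Need 3 1/3 stops darker from the aperture: f/1.8 → f/2 → f/2.2 → f/2.5 → f/2.8 → f/3.2 → f/3.5 → f/4 → f/4.5 → f/5 → f/5.6.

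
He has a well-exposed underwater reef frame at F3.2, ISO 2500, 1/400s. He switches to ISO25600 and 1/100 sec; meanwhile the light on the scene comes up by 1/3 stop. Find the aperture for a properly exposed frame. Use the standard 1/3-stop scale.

Scene light: 1/3 stop brighter.
ISO: 2500 → 3200 → 4000 → 5000 → 6400 → 8000 → 10000 → 12800 → 16000 → 20000 → 25600 — 3 1/3 stops raised (brighter).
Shutter speed: 1/400 → 1/320 → 1/250 → 1/200 → 1/160 → 1/125 → 1/100 — 2 stops slower (brighter).
Net so far: 5 2/3 stops brighter. Aperture: f/3.2 → f/3.5 → f/4 → f/4.5 → f/5 → f/5.6 → f/6.3 → f/7.1 → f/8 → f/9 → f/10 → f/11 → f/13 → f/14 → f/16 → f/18 → f/20 → f/22.

f/22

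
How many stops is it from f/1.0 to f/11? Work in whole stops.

7 stops

f/1.0 → f/1.4 → f/2 → f/2.8 → f/4 → f/5.6 → f/8 → f/11 — count the steps: 7 stops.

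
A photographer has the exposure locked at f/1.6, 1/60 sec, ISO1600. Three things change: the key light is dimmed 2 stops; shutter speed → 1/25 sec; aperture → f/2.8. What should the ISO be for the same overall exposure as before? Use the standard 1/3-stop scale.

ISO 8000

Scene light: 2 stops darker.
Shutter speed: 1/60 → 1/50 → 1/40 → 1/30 → 1/25 — 1 1/3 stops longer (brighter).
Aperture: f/1.6 → f/1.8 → f/2 → f/2.2 → f/2.5 → f/2.8 — 1 2/3 stops smaller aperture (darker).
Net so far: 2 1/3 stops darker. ISO: 1600 → 2000 → 2500 → 3200 → 4000 → 5000 → 6400 → 8000.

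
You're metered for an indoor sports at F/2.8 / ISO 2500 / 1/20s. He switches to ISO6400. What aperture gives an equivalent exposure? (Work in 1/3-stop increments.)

f/4.5

ISO: 2500 → 3200 → 4000 → 5000 → 6400 — 1 1/3 stops higher (brighter).
Need 1 1/3 stops darker from the aperture: f/2.8 → f/3.2 → f/3.5 → f/4 → f/4.5.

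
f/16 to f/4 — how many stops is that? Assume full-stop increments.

f/16 → f/11 → f/8 → f/5.6 → f/4 — count the steps: 4 stops.

4 stops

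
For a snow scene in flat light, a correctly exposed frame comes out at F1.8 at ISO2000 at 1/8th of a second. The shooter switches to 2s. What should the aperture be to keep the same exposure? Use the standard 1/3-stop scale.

Shutter speed: 1/8 → 1/6 → 1/5 → 1/4 → 0.3 → 0.4 → 0.5 → 0.6 → 0.8 → 1 → 1.3 → 1.6 → 2 — 4 stops slower (brighter).
Need 4 stops darker from the aperture: f/1.8 → f/2 → f/2.2 → f/2.5 → f/2.8 → f/3.2 → f/3.5 → f/4 → f/4.5 → f/5 → f/5.6 → f/6.3 → f/7.1.

f/7.1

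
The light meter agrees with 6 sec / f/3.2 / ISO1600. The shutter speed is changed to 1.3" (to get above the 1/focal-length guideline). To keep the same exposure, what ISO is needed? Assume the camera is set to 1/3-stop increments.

ISO 8000

Shutter speed: 6 → 5 → 4 → 3.2 → 2.5 → 2 → 1.6 → 1.3 — 2 1/3 stops shorter (darker).
Need 2 1/3 stops brighter from the ISO: 1600 → 2000 → 2500 → 3200 → 4000 → 5000 → 6400 → 8000.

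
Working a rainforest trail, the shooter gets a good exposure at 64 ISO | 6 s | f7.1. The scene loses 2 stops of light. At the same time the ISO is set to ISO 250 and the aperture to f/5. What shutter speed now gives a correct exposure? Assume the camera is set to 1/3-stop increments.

Scene light: 2 stops darker.
ISO: 64 → 80 → 100 → 125 → 160 → 200 → 250 — 2 stops raised (brighter).
Aperture: f/7.1 → f/6.3 → f/5.6 → f/5 — 1 stop opened up (brighter).
Net so far: 1 stop brighter. Shutter speed: 6 → 5 → 4 → 3.2.

3.2 s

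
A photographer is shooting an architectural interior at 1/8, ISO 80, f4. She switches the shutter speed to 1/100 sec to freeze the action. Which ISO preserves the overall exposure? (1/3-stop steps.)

ISO 1000

Shutter speed: 1/8 → 1/10 → 1/13 → 1/15 → 1/20 → 1/25 → 1/30 → 1/40 → 1/50 → 1/60 → 1/80 → 1/100 — 3 2/3 stops faster (darker).
Need 3 2/3 stops brighter from the ISO: 80 → 100 → 125 → 160 → 200 → 250 → 320 → 400 → 500 → 640 → 800 → 1000.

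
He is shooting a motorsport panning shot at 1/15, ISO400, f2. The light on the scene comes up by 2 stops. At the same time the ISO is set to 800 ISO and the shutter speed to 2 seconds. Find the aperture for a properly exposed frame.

f/32

Scene light: 2 stops brighter.
ISO: 400 → 800 — 1 stop raised (brighter).
Shutter speed: 1/15 → 1/8 → 1/4 → 1/2 → 1 → 2 — 5 stops longer (brighter).
Net so far: 8 stops brighter. Aperture: f/2 → f/2.8 → f/4 → f/5.6 → f/8 → f/11 → f/16 → f/22 → f/32.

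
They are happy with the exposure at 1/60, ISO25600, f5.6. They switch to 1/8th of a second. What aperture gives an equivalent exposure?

f/16

Shutter speed: 1/60 → 1/30 → 1/15 → 1/8 — 3 stops longer (brighter).
Need 3 stops darker from the aperture: f/5.6 → f/8 → f/11 → f/16.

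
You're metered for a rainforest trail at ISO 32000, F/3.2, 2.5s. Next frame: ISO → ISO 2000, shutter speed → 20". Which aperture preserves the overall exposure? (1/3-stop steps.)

f/2.2

ISO: 32000 → 25600 → 20000 → 16000 → 12800 → 10000 → 8000 → 6400 → 5000 → 4000 → 3200 → 2500 → 2000 — 4 stops lower (darker).
Shutter speed: 2.5 → 3.2 → 4 → 5 → 6 → 8 → 10 → 13 → 15 → 20 — 3 stops slower (brighter).
Net change so far: 1 stop darker. Offset with the aperture: f/3.2 → f/2.8 → f/2.5 → f/2.2.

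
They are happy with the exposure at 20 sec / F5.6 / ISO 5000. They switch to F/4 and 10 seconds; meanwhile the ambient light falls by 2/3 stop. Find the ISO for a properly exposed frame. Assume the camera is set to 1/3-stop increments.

Scene light: 2/3 stop darker.
Aperture: f/5.6 → f/5 → f/4.5 → f/4 — 1 stop opened up (brighter).
Shutter speed: 20 → 15 → 13 → 10 — 1 stop faster (darker).
Net so far: 2/3 stop darker. ISO: 5000 → 6400 → 8000.

ISO 8000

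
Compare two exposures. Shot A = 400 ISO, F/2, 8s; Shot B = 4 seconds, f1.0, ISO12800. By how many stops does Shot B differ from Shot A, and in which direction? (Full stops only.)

6 stops brighter

Aperture: f/2 → f/1.4 → f/1.0 — 2 stops larger aperture (brighter).
Shutter speed: 8 → 4 — 1 stop faster (darker).
ISO: 400 → 800 → 1600 → 3200 → 6400 → 12800 — 5 stops raised (brighter).
Net: +2 −1 +5 = +6 stops.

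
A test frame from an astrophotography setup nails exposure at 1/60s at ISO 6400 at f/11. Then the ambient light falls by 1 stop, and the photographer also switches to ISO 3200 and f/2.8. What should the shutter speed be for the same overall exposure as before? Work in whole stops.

1/250s

Scene light: 1 stop darker.
ISO: 6400 → 3200 — 1 stop dropped (darker).
Aperture: f/11 → f/8 → f/5.6 → f/4 → f/2.8 — 4 stops wider (brighter).
Net so far: 2 stops brighter. Shutter speed: 1/60 → 1/125 → 1/250.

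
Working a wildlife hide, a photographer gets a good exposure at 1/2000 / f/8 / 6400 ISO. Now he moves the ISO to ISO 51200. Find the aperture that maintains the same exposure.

f/22

ISO: 6400 → 12800 → 25600 → 51200 — 3 stops raised (brighter).
Need 3 stops darker from the aperture: f/8 → f/11 → f/16 → f/22.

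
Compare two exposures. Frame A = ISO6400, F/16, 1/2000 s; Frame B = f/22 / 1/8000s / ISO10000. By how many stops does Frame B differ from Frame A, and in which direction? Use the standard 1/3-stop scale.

Aperture: f/16 → f/18 → f/20 → f/22 — 1 stop smaller aperture (darker).
Shutter speed: 1/2000 → 1/2500 → 1/3200 → 1/4000 → 1/5000 → 1/6400 → 1/8000 — 2 stops shorter (darker).
ISO: 6400 → 8000 → 10000 — 2/3 stop raised (brighter).
Net: −1 −2 +2/3 = −2 1/3 stops.

2 1/3 stops darker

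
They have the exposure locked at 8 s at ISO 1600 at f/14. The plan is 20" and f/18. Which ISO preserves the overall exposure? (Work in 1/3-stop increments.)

Shutter speed: 8 → 10 → 13 → 15 → 20 — 1 1/3 stops slower (brighter).
Aperture: f/14 → f/16 → f/18 — 2/3 stop narrower (darker).
Net change so far: 2/3 stop brighter. Offset with the ISO: 1600 → 1250 → 1000.

ISO 1000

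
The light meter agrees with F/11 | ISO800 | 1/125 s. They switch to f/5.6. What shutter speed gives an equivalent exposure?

Aperture: f/11 → f/8 → f/5.6 — 2 stops wider (brighter).
Need 2 stops darker from the shutter speed: 1/125 → 1/250 → 1/500.

1/500s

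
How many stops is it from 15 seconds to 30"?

1 stop

15 → 30 — count the steps: 1 stop.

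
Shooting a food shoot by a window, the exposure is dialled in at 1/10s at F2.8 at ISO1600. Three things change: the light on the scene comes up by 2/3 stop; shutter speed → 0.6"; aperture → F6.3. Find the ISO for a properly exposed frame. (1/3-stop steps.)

Scene light: 2/3 stop brighter.
Shutter speed: 1/10 → 1/8 → 1/6 → 1/5 → 1/4 → 0.3 → 0.4 → 0.5 → 0.6 — 2 2/3 stops slower (brighter).
Aperture: f/2.8 → f/3.2 → f/3.5 → f/4 → f/4.5 → f/5 → f/5.6 → f/6.3 — 2 1/3 stops stopped down (darker).
Net so far: 1 stop brighter. ISO: 1600 → 1250 → 1000 → 800.

ISO 800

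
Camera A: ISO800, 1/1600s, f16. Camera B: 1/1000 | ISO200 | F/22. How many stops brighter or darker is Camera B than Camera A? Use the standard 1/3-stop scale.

2 1/3 stops darker

Aperture: f/16 → f/18 → f/20 → f/22 — 1 stop stopped down (darker).
Shutter speed: 1/1600 → 1/1250 → 1/1000 — 2/3 stop longer (brighter).
ISO: 800 → 640 → 500 → 400 → 320 → 250 → 200 — 2 stops lower (darker).
Net: −1 +2/3 −2 = −2 1/3 stops.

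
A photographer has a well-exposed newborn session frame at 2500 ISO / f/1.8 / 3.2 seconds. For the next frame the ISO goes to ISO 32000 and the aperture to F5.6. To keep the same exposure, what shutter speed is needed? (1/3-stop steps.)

2.5 s

ISO: 2500 → 3200 → 4000 → 5000 → 6400 → 8000 → 10000 → 12800 → 16000 → 20000 → 25600 → 32000 — 3 2/3 stops raised (brighter).
Aperture: f/1.8 → f/2 → f/2.2 → f/2.5 → f/2.8 → f/3.2 → f/3.5 → f/4 → f/4.5 → f/5 → f/5.6 — 3 1/3 stops narrower (darker).
Net change so far: 1/3 stop brighter. Offset with the shutter speed: 3.2 → 2.5.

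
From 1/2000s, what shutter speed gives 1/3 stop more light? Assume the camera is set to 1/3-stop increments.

Shutter speed: 1/2000 → 1/1600 — 1/3 stop slower (brighter).

1/1600s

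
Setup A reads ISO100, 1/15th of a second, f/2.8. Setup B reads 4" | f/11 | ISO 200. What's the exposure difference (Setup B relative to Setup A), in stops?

Aperture: f/2.8 → f/4 → f/5.6 → f/8 → f/11 — 4 stops stopped down (darker).
Shutter speed: 1/15 → 1/8 → 1/4 → 1/2 → 1 → 2 → 4 — 6 stops slower (brighter).
ISO: 100 → 200 — 1 stop raised (brighter).
Net: −4 +6 +1 = +3 stops.

3 stops brighter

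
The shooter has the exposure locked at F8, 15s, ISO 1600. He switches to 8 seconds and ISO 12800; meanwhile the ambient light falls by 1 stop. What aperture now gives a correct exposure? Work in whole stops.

f/11

Scene light: 1 stop darker.
Shutter speed: 15 → 8 — 1 stop faster (darker).
ISO: 1600 → 3200 → 6400 → 12800 — 3 stops higher (brighter).
Net so far: 1 stop brighter. Aperture: f/8 → f/11.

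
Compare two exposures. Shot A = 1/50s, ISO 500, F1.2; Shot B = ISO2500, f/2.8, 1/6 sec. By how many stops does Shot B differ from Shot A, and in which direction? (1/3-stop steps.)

3 stops brighter

Aperture: f/1.2 → f/1.4 → f/1.6 → f/1.8 → f/2 → f/2.2 → f/2.5 → f/2.8 — 2 1/3 stops smaller aperture (darker).
Shutter speed: 1/50 → 1/40 → 1/30 → 1/25 → 1/20 → 1/15 → 1/13 → 1/10 → 1/8 → 1/6 — 3 stops longer (brighter).
ISO: 500 → 640 → 800 → 1000 → 1250 → 1600 → 2000 → 2500 — 2 1/3 stops raised (brighter).
Net: −2 1/3 +3 +2 1/3 = +3 stops.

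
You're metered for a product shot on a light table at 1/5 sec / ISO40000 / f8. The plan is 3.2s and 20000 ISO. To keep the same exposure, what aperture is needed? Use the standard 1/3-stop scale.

Shutter speed: 1/5 → 1/4 → 0.3 → 0.4 → 0.5 → 0.6 → 0.8 → 1 → 1.3 → 1.6 → 2 → 2.5 → 3.2 — 4 stops slower (brighter).
ISO: 40000 → 32000 → 25600 → 20000 — 1 stop lower (darker).
Net change so far: 3 stops brighter. Offset with the aperture: f/8 → f/9 → f/10 → f/11 → f/13 → f/14 → f/16 → f/18 → f/20 → f/22.

f/22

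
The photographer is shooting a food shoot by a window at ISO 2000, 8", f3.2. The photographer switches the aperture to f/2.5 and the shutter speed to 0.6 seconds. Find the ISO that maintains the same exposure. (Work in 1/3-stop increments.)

ISO 16000

Aperture: f/3.2 → f/2.8 → f/2.5 — 2/3 stop larger aperture (brighter).
Shutter speed: 8 → 6 → 5 → 4 → 3.2 → 2.5 → 2 → 1.6 → 1.3 → 1 → 0.8 → 0.6 — 3 2/3 stops faster (darker).
Net change so far: 3 stops darker. Offset with the ISO: 2000 → 2500 → 3200 → 4000 → 5000 → 6400 → 8000 → 10000 → 12800 → 16000.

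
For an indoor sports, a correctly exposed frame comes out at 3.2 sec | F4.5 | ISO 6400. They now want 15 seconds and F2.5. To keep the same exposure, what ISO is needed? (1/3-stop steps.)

ISO 400

Shutter speed: 3.2 → 4 → 5 → 6 → 8 → 10 → 13 → 15 — 2 1/3 stops longer (brighter).
Aperture: f/4.5 → f/4 → f/3.5 → f/3.2 → f/2.8 → f/2.5 — 1 2/3 stops opened up (brighter).
Net change so far: 4 stops brighter. Offset with the ISO: 6400 → 5000 → 4000 → 3200 → 2500 → 2000 → 1600 → 1250 → 1000 → 800 → 640 → 500 → 400.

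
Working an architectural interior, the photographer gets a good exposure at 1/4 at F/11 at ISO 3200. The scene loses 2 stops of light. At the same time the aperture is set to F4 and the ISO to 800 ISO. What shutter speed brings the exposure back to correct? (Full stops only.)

Scene light: 2 stops darker.
Aperture: f/11 → f/8 → f/5.6 → f/4 — 3 stops opened up (brighter).
ISO: 3200 → 1600 → 800 — 2 stops dropped (darker).
Net so far: 1 stop darker. Shutter speed: 1/4 → 1/2.

1/2s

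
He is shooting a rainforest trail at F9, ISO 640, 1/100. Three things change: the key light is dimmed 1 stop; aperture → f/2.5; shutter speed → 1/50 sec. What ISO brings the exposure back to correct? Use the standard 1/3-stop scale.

ISO 50

Scene light: 1 stop darker.
Aperture: f/9 → f/8 → f/7.1 → f/6.3 → f/5.6 → f/5 → f/4.5 → f/4 → f/3.5 → f/3.2 → f/2.8 → f/2.5 — 3 2/3 stops wider (brighter).
Shutter speed: 1/100 → 1/80 → 1/60 → 1/50 — 1 stop longer (brighter).
Net so far: 3 2/3 stops brighter. ISO: 640 → 500 → 400 → 320 → 250 → 200 → 160 → 125 → 100 → 80 → 64 → 50.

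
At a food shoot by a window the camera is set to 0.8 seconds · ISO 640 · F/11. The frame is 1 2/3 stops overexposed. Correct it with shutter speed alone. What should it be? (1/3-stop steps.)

1/4s

Overexposed by 1 2/3 stops → need 1 2/3 stops darker.
Shutter speed: 0.8 → 0.6 → 0.5 → 0.4 → 0.3 → 1/4.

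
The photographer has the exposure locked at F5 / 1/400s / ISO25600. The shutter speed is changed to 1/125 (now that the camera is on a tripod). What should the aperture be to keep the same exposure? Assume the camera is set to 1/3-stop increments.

Shutter speed: 1/400 → 1/320 → 1/250 → 1/200 → 1/160 → 1/125 — 1 2/3 stops slower (brighter).
Need 1 2/3 stops darker from the aperture: f/5 → f/5.6 → f/6.3 → f/7.1 → f/8 → f/9.

f/9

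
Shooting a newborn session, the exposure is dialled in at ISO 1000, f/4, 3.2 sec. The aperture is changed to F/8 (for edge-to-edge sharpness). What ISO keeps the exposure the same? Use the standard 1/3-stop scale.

ISO 4000

Aperture: f/4 → f/4.5 → f/5 → f/5.6 → f/6.3 → f/7.1 → f/8 — 2 stops narrower (darker).
Need 2 stops brighter from the ISO: 1000 → 1250 → 1600 → 2000 → 2500 → 3200 → 4000.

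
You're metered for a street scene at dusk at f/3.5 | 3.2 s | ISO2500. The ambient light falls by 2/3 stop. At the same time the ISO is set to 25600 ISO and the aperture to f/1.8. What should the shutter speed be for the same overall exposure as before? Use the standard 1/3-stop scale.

1/8s

Scene light: 2/3 stop darker.
ISO: 2500 → 3200 → 4000 → 5000 → 6400 → 8000 → 10000 → 12800 → 16000 → 20000 → 25600 — 3 1/3 stops raised (brighter).
Aperture: f/3.5 → f/3.2 → f/2.8 → f/2.5 → f/2.2 → f/2 → f/1.8 — 2 stops wider (brighter).
Net so far: 4 2/3 stops brighter. Shutter speed: 3.2 → 2.5 → 2 → 1.6 → 1.3 → 1 → 0.8 → 0.6 → 0.5 → 0.4 → 0.3 → 1/4 → 1/5 → 1/6 → 1/8.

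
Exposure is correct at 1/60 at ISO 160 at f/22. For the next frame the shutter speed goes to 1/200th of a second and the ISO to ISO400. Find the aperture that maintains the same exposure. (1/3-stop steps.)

f/20

Shutter speed: 1/60 → 1/80 → 1/100 → 1/125 → 1/160 → 1/200 — 1 2/3 stops faster (darker).
ISO: 160 → 200 → 250 → 320 → 400 — 1 1/3 stops higher (brighter).
Net change so far: 1/3 stop darker. Offset with the aperture: f/22 → f/20.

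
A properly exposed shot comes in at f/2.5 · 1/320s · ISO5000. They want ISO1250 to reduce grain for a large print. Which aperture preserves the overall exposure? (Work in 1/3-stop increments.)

f/1.2

ISO: 5000 → 4000 → 3200 → 2500 → 2000 → 1600 → 1250 — 2 stops dropped (darker).
Need 2 stops brighter from the aperture: f/2.5 → f/2.2 → f/2 → f/1.8 → f/1.6 → f/1.4 → f/1.2.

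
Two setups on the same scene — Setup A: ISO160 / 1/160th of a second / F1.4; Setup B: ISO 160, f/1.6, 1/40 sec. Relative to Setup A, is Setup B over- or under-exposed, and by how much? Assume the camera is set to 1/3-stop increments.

1 2/3 stops brighter

Aperture: f/1.4 → f/1.6 — 1/3 stop stopped down (darker).
Shutter speed: 1/160 → 1/125 → 1/100 → 1/80 → 1/60 → 1/50 → 1/40 — 2 stops longer (brighter).
ISO: unchanged.
Net: −1/3 +2 = +1 2/3 stops.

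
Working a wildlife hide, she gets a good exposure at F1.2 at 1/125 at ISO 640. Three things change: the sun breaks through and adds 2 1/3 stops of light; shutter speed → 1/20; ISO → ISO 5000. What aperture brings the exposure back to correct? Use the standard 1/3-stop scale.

f/20

Scene light: 2 1/3 stops brighter.
Shutter speed: 1/125 → 1/100 → 1/80 → 1/60 → 1/50 → 1/40 → 1/30 → 1/25 → 1/20 — 2 2/3 stops longer (brighter).
ISO: 640 → 800 → 1000 → 1250 → 1600 → 2000 → 2500 → 3200 → 4000 → 5000 — 3 stops raised (brighter).
Net so far: 8 stops brighter. Aperture: f/1.2 → f/1.4 → f/1.6 → f/1.8 → f/2 → f/2.2 → f/2.5 → f/2.8 → f/3.2 → f/3.5 → f/4 → f/4.5 → f/5 → f/5.6 → f/6.3 → f/7.1 → f/8 → f/9 → f/10 → f/11 → f/13 → f/14 → f/16 → f/18 → f/20.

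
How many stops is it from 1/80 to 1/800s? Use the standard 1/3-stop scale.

3 1/3 stops

1/80 → 1/100 → 1/125 → 1/160 → 1/200 → 1/250 → 1/320 → 1/400 → 1/500 → 1/640 → 1/800 — count the steps: 10 third-stops = 3 1/3 stops.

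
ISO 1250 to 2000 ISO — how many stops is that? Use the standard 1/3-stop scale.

1250 → 1600 → 2000 — count the steps: 2 third-stops = 2/3 stop.

2/3 stop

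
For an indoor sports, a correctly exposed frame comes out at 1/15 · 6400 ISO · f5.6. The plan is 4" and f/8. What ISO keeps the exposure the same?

ISO 200

Shutter speed: 1/15 → 1/8 → 1/4 → 1/2 → 1 → 2 → 4 — 6 stops slower (brighter).
Aperture: f/5.6 → f/8 — 1 stop smaller aperture (darker).
Net change so far: 5 stops brighter. Offset with the ISO: 6400 → 3200 → 1600 → 800 → 400 → 200.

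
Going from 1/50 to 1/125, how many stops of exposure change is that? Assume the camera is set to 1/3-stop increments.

1 1/3 stops

1/50 → 1/60 → 1/80 → 1/100 → 1/125 — count the steps: 4 third-stops = 1 1/3 stops.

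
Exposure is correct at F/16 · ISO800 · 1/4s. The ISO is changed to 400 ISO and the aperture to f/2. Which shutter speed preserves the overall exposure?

ISO: 800 → 400 — 1 stop dropped (darker).
Aperture: f/16 → f/11 → f/8 → f/5.6 → f/4 → f/2.8 → f/2 — 6 stops wider (brighter).
Net change so far: 5 stops brighter. Offset with the shutter speed: 1/4 → 1/8 → 1/15 → 1/30 → 1/60 → 1/125.

1/125s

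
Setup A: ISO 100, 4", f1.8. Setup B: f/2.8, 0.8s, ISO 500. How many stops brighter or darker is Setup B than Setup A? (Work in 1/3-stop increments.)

1 1/3 stops darker

Aperture: f/1.8 → f/2 → f/2.2 → f/2.5 → f/2.8 — 1 1/3 stops smaller aperture (darker).
Shutter speed: 4 → 3.2 → 2.5 → 2 → 1.6 → 1.3 → 1 → 0.8 — 2 1/3 stops faster (darker).
ISO: 100 → 125 → 160 → 200 → 250 → 320 → 400 → 500 — 2 1/3 stops raised (brighter).
Net: −1 1/3 −2 1/3 +2 1/3 = −1 1/3 stops.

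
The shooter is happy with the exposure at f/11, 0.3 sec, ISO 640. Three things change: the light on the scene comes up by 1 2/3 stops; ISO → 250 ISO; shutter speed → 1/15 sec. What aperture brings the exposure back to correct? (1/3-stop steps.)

Scene light: 1 2/3 stops brighter.
ISO: 640 → 500 → 400 → 320 → 250 — 1 1/3 stops dropped (darker).
Shutter speed: 0.3 → 1/4 → 1/5 → 1/6 → 1/8 → 1/10 → 1/13 → 1/15 — 2 1/3 stops faster (darker).
Net so far: 2 stops darker. Aperture: f/11 → f/10 → f/9 → f/8 → f/7.1 → f/6.3 → f/5.6.

f/5.6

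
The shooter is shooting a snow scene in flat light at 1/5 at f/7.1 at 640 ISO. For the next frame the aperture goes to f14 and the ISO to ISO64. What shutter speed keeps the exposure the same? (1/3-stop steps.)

8 s

Aperture: f/7.1 → f/8 → f/9 → f/10 → f/11 → f/13 → f/14 — 2 stops stopped down (darker).
ISO: 640 → 500 → 400 → 320 → 250 → 200 → 160 → 125 → 100 → 80 → 64 — 3 1/3 stops lower (darker).
Net change so far: 5 1/3 stops darker. Offset with the shutter speed: 1/5 → 1/4 → 0.3 → 0.4 → 0.5 → 0.6 → 0.8 → 1 → 1.3 → 1.6 → 2 → 2.5 → 3.2 → 4 → 5 → 6 → 8.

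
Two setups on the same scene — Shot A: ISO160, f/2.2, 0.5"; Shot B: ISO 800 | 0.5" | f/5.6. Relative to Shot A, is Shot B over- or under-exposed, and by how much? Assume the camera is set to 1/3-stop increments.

Aperture: f/2.2 → f/2.5 → f/2.8 → f/3.2 → f/3.5 → f/4 → f/4.5 → f/5 → f/5.6 — 2 2/3 stops narrower (darker).
Shutter speed: unchanged.
ISO: 160 → 200 → 250 → 320 → 400 → 500 → 640 → 800 — 2 1/3 stops raised (brighter).
Net: −2 2/3 +2 1/3 = −1/3 stops.

1/3 stop darker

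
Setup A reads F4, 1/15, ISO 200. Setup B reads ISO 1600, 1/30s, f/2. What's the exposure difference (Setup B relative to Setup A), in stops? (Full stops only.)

Aperture: f/4 → f/2.8 → f/2 — 2 stops larger aperture (brighter).
Shutter speed: 1/15 → 1/30 — 1 stop faster (darker).
ISO: 200 → 400 → 800 → 1600 — 3 stops higher (brighter).
Net: +2 −1 +3 = +4 stops.

4 stops brighter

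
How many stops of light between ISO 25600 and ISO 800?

5 stops

25600 → 12800 → 6400 → 3200 → 1600 → 800 — count the steps: 5 stops.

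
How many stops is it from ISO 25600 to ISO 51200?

25600 → 51200 — count the steps: 1 stop.

1 stop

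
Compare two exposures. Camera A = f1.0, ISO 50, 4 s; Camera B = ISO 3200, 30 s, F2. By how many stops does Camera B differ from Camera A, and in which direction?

7 stops brighter

Aperture: f/1.0 → f/1.4 → f/2 — 2 stops stopped down (darker).
Shutter speed: 4 → 8 → 15 → 30 — 3 stops longer (brighter).
ISO: 50 → 100 → 200 → 400 → 800 → 1600 → 3200 — 6 stops raised (brighter).
Net: −2 +3 +6 = +7 stops.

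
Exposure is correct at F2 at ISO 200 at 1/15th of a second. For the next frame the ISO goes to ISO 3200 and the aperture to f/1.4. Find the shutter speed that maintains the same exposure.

1/500s

ISO: 200 → 400 → 800 → 1600 → 3200 — 4 stops higher (brighter).
Aperture: f/2 → f/1.4 — 1 stop wider (brighter).
Net change so far: 5 stops brighter. Offset with the shutter speed: 1/15 → 1/30 → 1/60 → 1/125 → 1/250 → 1/500.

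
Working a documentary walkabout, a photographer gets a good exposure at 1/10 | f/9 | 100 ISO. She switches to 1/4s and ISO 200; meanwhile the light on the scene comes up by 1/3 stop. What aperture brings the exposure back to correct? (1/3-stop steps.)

Scene light: 1/3 stop brighter.
Shutter speed: 1/10 → 1/8 → 1/6 → 1/5 → 1/4 — 1 1/3 stops longer (brighter).
ISO: 100 → 125 → 160 → 200 — 1 stop raised (brighter).
Net so far: 2 2/3 stops brighter. Aperture: f/9 → f/10 → f/11 → f/13 → f/14 → f/16 → f/18 → f/20 → f/22.

f/22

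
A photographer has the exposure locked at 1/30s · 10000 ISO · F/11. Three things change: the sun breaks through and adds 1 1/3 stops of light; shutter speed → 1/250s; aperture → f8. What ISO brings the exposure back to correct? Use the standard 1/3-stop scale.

Scene light: 1 1/3 stops brighter.
Shutter speed: 1/30 → 1/40 → 1/50 → 1/60 → 1/80 → 1/100 → 1/125 → 1/160 → 1/200 → 1/250 — 3 stops faster (darker).
Aperture: f/11 → f/10 → f/9 → f/8 — 1 stop wider (brighter).
Net so far: 2/3 stop darker. ISO: 10000 → 12800 → 16000.

ISO 16000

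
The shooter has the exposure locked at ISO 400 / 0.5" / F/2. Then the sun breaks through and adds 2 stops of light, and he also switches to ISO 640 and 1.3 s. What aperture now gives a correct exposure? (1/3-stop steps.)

Scene light: 2 stops brighter.
ISO: 400 → 500 → 640 — 2/3 stop raised (brighter).
Shutter speed: 0.5 → 0.6 → 0.8 → 1 → 1.3 — 1 1/3 stops slower (brighter).
Net so far: 4 stops brighter. Aperture: f/2 → f/2.2 → f/2.5 → f/2.8 → f/3.2 → f/3.5 → f/4 → f/4.5 → f/5 → f/5.6 → f/6.3 → f/7.1 → f/8.

f/8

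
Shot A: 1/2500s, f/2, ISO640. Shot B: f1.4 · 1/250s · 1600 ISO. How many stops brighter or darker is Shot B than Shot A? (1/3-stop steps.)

Aperture: f/2 → f/1.8 → f/1.6 → f/1.4 — 1 stop wider (brighter).
Shutter speed: 1/2500 → 1/2000 → 1/1600 → 1/1250 → 1/1000 → 1/800 → 1/640 → 1/500 → 1/400 → 1/320 → 1/250 — 3 1/3 stops slower (brighter).
ISO: 640 → 800 → 1000 → 1250 → 1600 — 1 1/3 stops higher (brighter).
Net: +1 +3 1/3 +1 1/3 = +5 2/3 stops.

5 2/3 stops brighter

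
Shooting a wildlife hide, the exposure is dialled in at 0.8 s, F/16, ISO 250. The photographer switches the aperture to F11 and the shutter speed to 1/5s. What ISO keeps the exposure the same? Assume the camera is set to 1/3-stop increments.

ISO 500

Aperture: f/16 → f/14 → f/13 → f/11 — 1 stop wider (brighter).
Shutter speed: 0.8 → 0.6 → 0.5 → 0.4 → 0.3 → 1/4 → 1/5 — 2 stops faster (darker).
Net change so far: 1 stop darker. Offset with the ISO: 250 → 320 → 400 → 500.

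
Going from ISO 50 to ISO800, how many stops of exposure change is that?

4 stops

50 → 100 → 200 → 400 → 800 — count the steps: 4 stops.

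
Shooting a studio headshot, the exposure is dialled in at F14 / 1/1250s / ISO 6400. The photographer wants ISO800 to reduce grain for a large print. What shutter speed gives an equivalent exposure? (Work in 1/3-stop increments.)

1/160s

ISO: 6400 → 5000 → 4000 → 3200 → 2500 → 2000 → 1600 → 1250 → 1000 → 800 — 3 stops dropped (darker).
Need 3 stops brighter from the shutter speed: 1/1250 → 1/1000 → 1/800 → 1/640 → 1/500 → 1/400 → 1/320 → 1/250 → 1/200 → 1/160.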